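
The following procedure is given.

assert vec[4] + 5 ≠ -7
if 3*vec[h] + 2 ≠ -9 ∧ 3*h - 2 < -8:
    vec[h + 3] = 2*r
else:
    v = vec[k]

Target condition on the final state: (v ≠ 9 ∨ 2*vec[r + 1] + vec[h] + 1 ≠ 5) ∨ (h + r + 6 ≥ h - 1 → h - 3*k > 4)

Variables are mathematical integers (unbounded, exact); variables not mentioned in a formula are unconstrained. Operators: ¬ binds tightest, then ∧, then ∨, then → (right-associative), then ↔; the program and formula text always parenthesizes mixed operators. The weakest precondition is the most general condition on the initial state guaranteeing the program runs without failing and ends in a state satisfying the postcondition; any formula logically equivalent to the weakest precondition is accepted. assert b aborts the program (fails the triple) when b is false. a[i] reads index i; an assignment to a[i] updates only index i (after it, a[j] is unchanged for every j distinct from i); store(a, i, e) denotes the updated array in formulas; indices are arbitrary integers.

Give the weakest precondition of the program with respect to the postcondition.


Working backward. After the program, the postcondition (v ≠ 9 ∨ 2*vec[r + 1] + vec[h] + 1 ≠ 5) ∨ (h + r + 6 ≥ h - 1 → h - 3*k > 4) must hold; in canonical form it is v ≠ 9 ∨ 2*vec[r + 1] + vec[h] ≠ 4 ∨ (r ≥ -7 → h > 3*k + 4).
Then branch requires v ≠ 9 ∨ 2*store(vec, h + 3, 2*r)[r + 1] + store(vec, h + 3, 2*r)[h] ≠ 4 ∨ (r ≥ -7 → h > 3*k + 4); else branch requires vec[k] ≠ 9 ∨ 2*vec[r + 1] + vec[h] ≠ 4 ∨ (r ≥ -7 → h > 3*k + 4).
Before the if: ((3*vec[h] ≠ -11 ∧ 3*h < -6) → (v ≠ 9 ∨ 2*store(vec, h + 3, 2*r)[r + 1] + store(vec, h + 3, 2*r)[h] ≠ 4 ∨ (r ≥ -7 → h > 3*k + 4))) ∧ ((¬(3*vec[h] ≠ -11 ∧ 3*h < -6)) → (vec[k] ≠ 9 ∨ 2*vec[r + 1] + vec[h] ≠ 4 ∨ (r ≥ -7 → h > 3*k + 4)))
Before assert vec[4] + 5 ≠ -7: vec[4] ≠ -12 ∧ ((3*vec[h] ≠ -11 ∧ 3*h < -6) → (v ≠ 9 ∨ 2*store(vec, h + 3, 2*r)[r + 1] + store(vec, h + 3, 2*r)[h] ≠ 4 ∨ (r ≥ -7 → h > 3*k + 4))) ∧ ((¬(3*vec[h] ≠ -11 ∧ 3*h < -6)) → (vec[k] ≠ 9 ∨ 2*vec[r + 1] + vec[h] ≠ 4 ∨ (r ≥ -7 → h > 3*k + 4)))
Answer: WP = vec[4] ≠ -12 ∧ ((3*vec[h] ≠ -11 ∧ 3*h < -6) → (v ≠ 9 ∨ 2*store(vec, h + 3, 2*r)[r + 1] + store(vec, h + 3, 2*r)[h] ≠ 4 ∨ (r ≥ -7 → h > 3*k + 4))) ∧ ((¬(3*vec[h] ≠ -11 ∧ 3*h < -6)) → (vec[k] ≠ 9 ∨ 2*vec[r + 1] + vec[h] ≠ 4 ∨ (r ≥ -7 → h > 3*k + 4)))


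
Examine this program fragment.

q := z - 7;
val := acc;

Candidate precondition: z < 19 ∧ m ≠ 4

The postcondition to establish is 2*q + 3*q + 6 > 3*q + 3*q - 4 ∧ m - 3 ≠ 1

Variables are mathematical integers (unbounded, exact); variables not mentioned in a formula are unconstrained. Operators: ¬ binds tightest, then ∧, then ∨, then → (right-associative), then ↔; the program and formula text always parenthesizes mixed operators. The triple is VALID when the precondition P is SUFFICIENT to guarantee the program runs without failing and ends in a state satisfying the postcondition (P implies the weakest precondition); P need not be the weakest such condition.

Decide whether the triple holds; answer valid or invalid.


Working backward. After the program, the postcondition 2*q + 3*q + 6 > 3*q + 3*q - 4 ∧ m - 3 ≠ 1 must hold; in canonical form it is q < 10 ∧ m ≠ 4.
Before val := acc: q < 10 ∧ m ≠ 4
Before q := z - 7: z < 17 ∧ m ≠ 4
The weakest precondition is z < 17 ∧ m ≠ 4.
Check whether z < 19 ∧ m ≠ 4 implies it.
Countermodel: at the initial state m = 5, z = 17, the precondition holds but the weakest precondition fails.
Answer: invalid


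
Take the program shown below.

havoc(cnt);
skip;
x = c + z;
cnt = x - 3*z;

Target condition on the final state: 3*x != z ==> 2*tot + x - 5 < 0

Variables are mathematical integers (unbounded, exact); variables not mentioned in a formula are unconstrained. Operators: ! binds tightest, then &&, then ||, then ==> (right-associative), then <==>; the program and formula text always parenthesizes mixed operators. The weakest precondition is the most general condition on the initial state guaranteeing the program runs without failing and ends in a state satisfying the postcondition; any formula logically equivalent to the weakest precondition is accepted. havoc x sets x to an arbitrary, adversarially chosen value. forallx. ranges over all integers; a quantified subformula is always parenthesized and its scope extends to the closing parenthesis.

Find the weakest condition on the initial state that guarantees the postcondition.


Working backward. After the program, the postcondition 3*x != z ==> 2*tot + x - 5 < 0 must hold; in canonical form it is 3*x != z ==> 2*tot + x < 5.
Before cnt := x - 3*z: 3*x != z ==> 2*tot + x < 5
Before x := c + z: 3*c + 2*z != 0 ==> c + 2*tot + z < 5
Before skip: 3*c + 2*z != 0 ==> c + 2*tot + z < 5
Before havoc cnt: 3*c + 2*z != 0 ==> c + 2*tot + z < 5
Answer: WP = 3*c + 2*z != 0 ==> c + 2*tot + z < 5


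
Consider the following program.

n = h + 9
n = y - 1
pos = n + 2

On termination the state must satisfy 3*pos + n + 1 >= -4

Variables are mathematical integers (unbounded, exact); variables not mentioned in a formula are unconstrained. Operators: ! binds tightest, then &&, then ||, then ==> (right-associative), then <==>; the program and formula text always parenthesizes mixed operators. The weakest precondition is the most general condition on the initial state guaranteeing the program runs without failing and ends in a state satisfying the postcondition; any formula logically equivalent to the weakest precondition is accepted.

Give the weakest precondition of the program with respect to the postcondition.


Working backward. After the program, the postcondition 3*pos + n + 1 >= -4 must hold; in canonical form it is n + 3*pos >= -5.
Before pos := n + 2: 4*n >= -11
Before n := y - 1: 4*y >= -7
Before n := h + 9: 4*y >= -7
Answer: WP = 4*y >= -7


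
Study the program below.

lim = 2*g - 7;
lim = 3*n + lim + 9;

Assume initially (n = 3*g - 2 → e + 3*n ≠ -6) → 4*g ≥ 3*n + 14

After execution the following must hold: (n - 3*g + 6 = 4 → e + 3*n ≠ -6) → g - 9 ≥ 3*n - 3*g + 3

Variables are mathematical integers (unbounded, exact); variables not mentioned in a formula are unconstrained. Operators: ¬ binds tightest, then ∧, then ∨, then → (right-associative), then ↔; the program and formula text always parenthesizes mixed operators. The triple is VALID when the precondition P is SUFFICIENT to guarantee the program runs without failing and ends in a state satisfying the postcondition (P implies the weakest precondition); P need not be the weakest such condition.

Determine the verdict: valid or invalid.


Working backward. After the program, the postcondition (n - 3*g + 6 = 4 → e + 3*n ≠ -6) → g - 9 ≥ 3*n - 3*g + 3 must hold; in canonical form it is (n = 3*g - 2 → e + 3*n ≠ -6) → 4*g ≥ 3*n + 12.
Before lim := 3*n + lim + 9: (n = 3*g - 2 → e + 3*n ≠ -6) → 4*g ≥ 3*n + 12
Before lim := 2*g - 7: (n = 3*g - 2 → e + 3*n ≠ -6) → 4*g ≥ 3*n + 12
The weakest precondition is (n = 3*g - 2 → e + 3*n ≠ -6) → 4*g ≥ 3*n + 12.
Check whether (n = 3*g - 2 → e + 3*n ≠ -6) → 4*g ≥ 3*n + 14 implies it.
Every state satisfying the precondition satisfies the weakest precondition: the implication holds.
Answer: valid


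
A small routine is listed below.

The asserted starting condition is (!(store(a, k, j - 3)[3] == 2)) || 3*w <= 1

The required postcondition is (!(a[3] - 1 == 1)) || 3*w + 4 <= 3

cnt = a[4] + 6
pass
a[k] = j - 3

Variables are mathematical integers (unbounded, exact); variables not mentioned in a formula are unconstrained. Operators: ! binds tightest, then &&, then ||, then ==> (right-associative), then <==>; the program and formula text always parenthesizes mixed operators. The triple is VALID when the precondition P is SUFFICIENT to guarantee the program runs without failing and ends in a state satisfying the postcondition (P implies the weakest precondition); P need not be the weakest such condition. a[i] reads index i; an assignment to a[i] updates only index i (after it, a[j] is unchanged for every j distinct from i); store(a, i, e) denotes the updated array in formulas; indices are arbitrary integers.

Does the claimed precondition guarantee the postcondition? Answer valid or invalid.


Working backward. After the program, the postcondition (!(a[3] - 1 == 1)) || 3*w + 4 <= 3 must hold; in canonical form it is (!(a[3] == 2)) || 3*w <= -1.
Before a[k] := j - 3: (!(store(a, k, j - 3)[3] == 2)) || 3*w <= -1
Before skip: (!(store(a, k, j - 3)[3] == 2)) || 3*w <= -1
Before cnt := a[4] + 6: (!(store(a, k, j - 3)[3] == 2)) || 3*w <= -1
The weakest precondition is (!(store(a, k, j - 3)[3] == 2)) || 3*w <= -1.
Check whether (!(store(a, k, j - 3)[3] == 2)) || 3*w <= 1 implies it.
Countermodel: at the initial state a = {[0] = 2, [3] = 2, elsewhere 2}, j = 5, k = 0, w = 0, the precondition holds but the weakest precondition fails.
Answer: invalid


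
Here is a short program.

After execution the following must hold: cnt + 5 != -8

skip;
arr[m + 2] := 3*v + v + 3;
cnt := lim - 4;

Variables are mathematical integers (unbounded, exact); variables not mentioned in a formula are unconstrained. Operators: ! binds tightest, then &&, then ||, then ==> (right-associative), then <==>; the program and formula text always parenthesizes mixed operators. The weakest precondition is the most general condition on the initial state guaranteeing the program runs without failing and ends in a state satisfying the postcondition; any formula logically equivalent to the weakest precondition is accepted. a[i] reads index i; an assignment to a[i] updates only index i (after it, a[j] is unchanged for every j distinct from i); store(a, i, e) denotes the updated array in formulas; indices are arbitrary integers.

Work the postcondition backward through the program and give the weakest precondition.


Working backward. After the program, the postcondition cnt + 5 != -8 must hold; in canonical form it is cnt != -13.
Before cnt := lim - 4: lim != -9
Before arr[m + 2] := 3*v + v + 3: lim != -9
Before skip: lim != -9
Answer: WP = lim != -9


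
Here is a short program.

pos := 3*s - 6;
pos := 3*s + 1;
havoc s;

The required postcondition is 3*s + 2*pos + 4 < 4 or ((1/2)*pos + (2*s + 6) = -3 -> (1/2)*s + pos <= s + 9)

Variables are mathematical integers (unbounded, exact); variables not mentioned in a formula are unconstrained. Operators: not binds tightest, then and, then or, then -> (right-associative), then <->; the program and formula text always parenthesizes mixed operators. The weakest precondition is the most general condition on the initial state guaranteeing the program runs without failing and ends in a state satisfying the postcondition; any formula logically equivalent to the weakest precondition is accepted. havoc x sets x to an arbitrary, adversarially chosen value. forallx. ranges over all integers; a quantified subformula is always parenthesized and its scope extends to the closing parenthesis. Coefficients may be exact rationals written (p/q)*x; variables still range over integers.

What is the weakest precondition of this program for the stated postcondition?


Working backward. After the program, the postcondition 3*s + 2*pos + 4 < 4 or ((1/2)*pos + (2*s + 6) = -3 -> (1/2)*s + pos <= s + 9) must hold; in canonical form it is 2*pos + 3*s < 0 or ((1/2)*pos + 2*s = -9 -> pos <= (1/2)*s + 9).
Before havoc s: forall s_1. (2*pos + 3*s_1 < 0 or ((1/2)*pos + 2*s_1 = -9 -> pos <= (1/2)*s_1 + 9))
Before pos := 3*s + 1: forall s_1. (6*s + 3*s_1 < -2 or ((3/2)*s + 2*s_1 = -19/2 -> 3*s <= (1/2)*s_1 + 8))
Before pos := 3*s - 6: forall s_1. (6*s + 3*s_1 < -2 or ((3/2)*s + 2*s_1 = -19/2 -> 3*s <= (1/2)*s_1 + 8))
Answer: WP = forall s_1. (6*s + 3*s_1 < -2 or ((3/2)*s + 2*s_1 = -19/2 -> 3*s <= (1/2)*s_1 + 8))


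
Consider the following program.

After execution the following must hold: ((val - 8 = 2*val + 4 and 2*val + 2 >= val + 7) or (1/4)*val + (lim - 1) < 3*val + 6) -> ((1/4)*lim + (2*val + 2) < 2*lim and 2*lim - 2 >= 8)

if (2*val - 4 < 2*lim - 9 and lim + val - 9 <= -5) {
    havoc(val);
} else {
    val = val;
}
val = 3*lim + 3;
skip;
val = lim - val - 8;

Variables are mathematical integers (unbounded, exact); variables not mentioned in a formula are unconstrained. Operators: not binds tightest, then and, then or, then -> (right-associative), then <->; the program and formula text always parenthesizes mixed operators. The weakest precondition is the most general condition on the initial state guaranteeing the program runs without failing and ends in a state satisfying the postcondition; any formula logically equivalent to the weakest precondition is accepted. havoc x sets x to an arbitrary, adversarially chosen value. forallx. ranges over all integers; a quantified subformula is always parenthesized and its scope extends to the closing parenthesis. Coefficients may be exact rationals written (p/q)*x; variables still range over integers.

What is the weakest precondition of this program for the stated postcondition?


Working backward. After the program, the postcondition ((val - 8 = 2*val + 4 and 2*val + 2 >= val + 7) or (1/4)*val + (lim - 1) < 3*val + 6) -> ((1/4)*lim + (2*val + 2) < 2*lim and 2*lim - 2 >= 8) must hold; in canonical form it is ((val = -12 and val >= 5) or lim < (11/4)*val + 7) -> (2*val < (7/4)*lim - 2 and 2*lim >= 10).
Before val := lim - val - 8: ((lim = val - 4 and lim >= val + 13) or (11/4)*val < (7/4)*lim - 15) -> ((1/4)*lim < 2*val + 14 and 2*lim >= 10)
Before skip: ((lim = val - 4 and lim >= val + 13) or (11/4)*val < (7/4)*lim - 15) -> ((1/4)*lim < 2*val + 14 and 2*lim >= 10)
Before val := 3*lim + 3: ((2*lim = 1 and 2*lim <= -16) or (13/2)*lim < -93/4) -> ((23/4)*lim > -20 and 2*lim >= 10)
Then branch requires ((2*lim = 1 and 2*lim <= -16) or (13/2)*lim < -93/4) -> ((23/4)*lim > -20 and 2*lim >= 10); else branch requires ((2*lim = 1 and 2*lim <= -16) or (13/2)*lim < -93/4) -> ((23/4)*lim > -20 and 2*lim >= 10).
Before the if: ((2*val < 2*lim - 5 and lim + val <= 4) -> (((2*lim = 1 and 2*lim <= -16) or (13/2)*lim < -93/4) -> ((23/4)*lim > -20 and 2*lim >= 10))) and ((not (2*val < 2*lim - 5 and lim + val <= 4)) -> (((2*lim = 1 and 2*lim <= -16) or (13/2)*lim < -93/4) -> ((23/4)*lim > -20 and 2*lim >= 10)))
Answer: WP = ((2*val < 2*lim - 5 and lim + val <= 4) -> (((2*lim = 1 and 2*lim <= -16) or (13/2)*lim < -93/4) -> ((23/4)*lim > -20 and 2*lim >= 10))) and ((not (2*val < 2*lim - 5 and lim + val <= 4)) -> (((2*lim = 1 and 2*lim <= -16) or (13/2)*lim < -93/4) -> ((23/4)*lim > -20 and 2*lim >= 10)))


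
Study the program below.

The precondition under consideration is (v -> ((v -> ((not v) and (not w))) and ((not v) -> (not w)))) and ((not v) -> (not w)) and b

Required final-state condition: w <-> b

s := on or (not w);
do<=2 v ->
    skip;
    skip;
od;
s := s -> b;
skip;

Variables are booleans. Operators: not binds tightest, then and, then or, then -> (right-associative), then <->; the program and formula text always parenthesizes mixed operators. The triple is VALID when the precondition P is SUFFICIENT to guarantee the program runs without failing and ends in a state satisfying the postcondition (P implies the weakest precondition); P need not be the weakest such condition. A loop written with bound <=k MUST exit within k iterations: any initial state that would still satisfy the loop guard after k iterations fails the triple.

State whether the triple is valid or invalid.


Working backward. After the program, w <-> b must hold.
Before skip: w <-> b
Before s := s -> b: w <-> b
Before the loop (bound <=2), unroll the exhaustion recursion (WP_0 = exit-now case; WP_j = one more guarded iteration, up to j = 2):
  WP_0: (not v) and (w <-> b)
  WP_1: (v -> ((not v) and (w <-> b))) and ((not v) -> (w <-> b))
  WP_2: (v -> ((v -> ((not v) and (w <-> b))) and ((not v) -> (w <-> b)))) and ((not v) -> (w <-> b))
So before the loop: (v -> ((v -> ((not v) and (w <-> b))) and ((not v) -> (w <-> b)))) and ((not v) -> (w <-> b))
Before s := on or (not w): (v -> ((v -> ((not v) and (w <-> b))) and ((not v) -> (w <-> b)))) and ((not v) -> (w <-> b))
The weakest precondition is (v -> ((v -> ((not v) and (w <-> b))) and ((not v) -> (w <-> b)))) and ((not v) -> (w <-> b)).
Check whether (v -> ((v -> ((not v) and (not w))) and ((not v) -> (not w)))) and ((not v) -> (not w)) and b implies it.
Countermodel: at the initial state b = true, v = false, w = false, the precondition holds but the weakest precondition fails.
Answer: invalid


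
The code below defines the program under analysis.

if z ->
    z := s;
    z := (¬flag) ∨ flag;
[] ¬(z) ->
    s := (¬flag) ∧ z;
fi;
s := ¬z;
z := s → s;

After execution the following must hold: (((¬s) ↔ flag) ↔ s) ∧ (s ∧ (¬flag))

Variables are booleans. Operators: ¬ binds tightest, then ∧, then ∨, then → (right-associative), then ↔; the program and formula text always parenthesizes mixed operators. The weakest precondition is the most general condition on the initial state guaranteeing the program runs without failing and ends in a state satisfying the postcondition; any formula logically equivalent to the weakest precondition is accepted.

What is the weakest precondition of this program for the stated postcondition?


Working backward. After the program, the postcondition (((¬s) ↔ flag) ↔ s) ∧ (s ∧ (¬flag)) must hold; in canonical form it is (((¬s) ↔ flag) ↔ s) ∧ s ∧ (¬flag).
Before z := s → s: (((¬s) ↔ flag) ↔ s) ∧ s ∧ (¬flag)
Before s := ¬z: ((z ↔ flag) ↔ (¬z)) ∧ (¬z) ∧ (¬flag)
Then branch requires false; else branch requires ((z ↔ flag) ↔ (¬z)) ∧ (¬z) ∧ (¬flag).
Before the if: (¬z) ∧ ((¬z) → (((z ↔ flag) ↔ (¬z)) ∧ (¬z) ∧ (¬flag)))
Answer: WP = (¬z) ∧ ((¬z) → (((z ↔ flag) ↔ (¬z)) ∧ (¬z) ∧ (¬flag)))


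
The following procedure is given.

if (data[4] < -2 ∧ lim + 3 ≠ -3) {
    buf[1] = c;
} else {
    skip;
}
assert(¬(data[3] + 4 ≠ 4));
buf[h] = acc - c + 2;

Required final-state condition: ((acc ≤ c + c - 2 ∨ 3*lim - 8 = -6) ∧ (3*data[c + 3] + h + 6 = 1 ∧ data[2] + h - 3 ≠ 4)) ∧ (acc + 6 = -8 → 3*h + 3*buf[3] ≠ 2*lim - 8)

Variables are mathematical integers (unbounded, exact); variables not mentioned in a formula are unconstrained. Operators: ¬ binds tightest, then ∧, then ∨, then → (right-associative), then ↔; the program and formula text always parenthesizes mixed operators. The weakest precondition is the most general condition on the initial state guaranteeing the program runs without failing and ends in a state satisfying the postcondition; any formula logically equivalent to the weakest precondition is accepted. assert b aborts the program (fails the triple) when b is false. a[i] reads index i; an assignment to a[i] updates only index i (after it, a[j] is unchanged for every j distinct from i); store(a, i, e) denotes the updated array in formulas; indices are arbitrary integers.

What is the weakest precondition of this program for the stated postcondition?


Working backward. After the program, the postcondition ((acc ≤ c + c - 2 ∨ 3*lim - 8 = -6) ∧ (3*data[c + 3] + h + 6 = 1 ∧ data[2] + h - 3 ≠ 4)) ∧ (acc + 6 = -8 → 3*h + 3*buf[3] ≠ 2*lim - 8) must hold; in canonical form it is (acc ≤ 2*c - 2 ∨ 3*lim = 2) ∧ 3*data[c + 3] + h = -5 ∧ data[2] + h ≠ 7 ∧ (acc = -14 → 3*buf[3] + 3*h ≠ 2*lim - 8).
Before buf[h] := acc - c + 2: (acc ≤ 2*c - 2 ∨ 3*lim = 2) ∧ 3*data[c + 3] + h = -5 ∧ data[2] + h ≠ 7 ∧ (acc = -14 → 3*store(buf, h, acc - c + 2)[3] + 3*h ≠ 2*lim - 8)
Before assert ¬(data[3] + 4 ≠ 4): (¬(data[3] ≠ 0)) ∧ (acc ≤ 2*c - 2 ∨ 3*lim = 2) ∧ 3*data[c + 3] + h = -5 ∧ data[2] + h ≠ 7 ∧ (acc = -14 → 3*store(buf, h, acc - c + 2)[3] + 3*h ≠ 2*lim - 8)
Then branch requires (¬(data[3] ≠ 0)) ∧ (acc ≤ 2*c - 2 ∨ 3*lim = 2) ∧ 3*data[c + 3] + h = -5 ∧ data[2] + h ≠ 7 ∧ (acc = -14 → 3*store(store(buf, 1, c), h, acc - c + 2)[3] + 3*h ≠ 2*lim - 8); else branch requires (¬(data[3] ≠ 0)) ∧ (acc ≤ 2*c - 2 ∨ 3*lim = 2) ∧ 3*data[c + 3] + h = -5 ∧ data[2] + h ≠ 7 ∧ (acc = -14 → 3*store(buf, h, acc - c + 2)[3] + 3*h ≠ 2*lim - 8).
Before the if: ((data[4] < -2 ∧ lim ≠ -6) → ((¬(data[3] ≠ 0)) ∧ (acc ≤ 2*c - 2 ∨ 3*lim = 2) ∧ 3*data[c + 3] + h = -5 ∧ data[2] + h ≠ 7 ∧ (acc = -14 → 3*store(store(buf, 1, c), h, acc - c + 2)[3] + 3*h ≠ 2*lim - 8))) ∧ ((¬(data[4] < -2 ∧ lim ≠ -6)) → ((¬(data[3] ≠ 0)) ∧ (acc ≤ 2*c - 2 ∨ 3*lim = 2) ∧ 3*data[c + 3] + h = -5 ∧ data[2] + h ≠ 7 ∧ (acc = -14 → 3*store(buf, h, acc - c + 2)[3] + 3*h ≠ 2*lim - 8)))
Answer: WP = ((data[4] < -2 ∧ lim ≠ -6) → ((¬(data[3] ≠ 0)) ∧ (acc ≤ 2*c - 2 ∨ 3*lim = 2) ∧ 3*data[c + 3] + h = -5 ∧ data[2] + h ≠ 7 ∧ (acc = -14 → 3*store(store(buf, 1, c), h, acc - c + 2)[3] + 3*h ≠ 2*lim - 8))) ∧ ((¬(data[4] < -2 ∧ lim ≠ -6)) → ((¬(data[3] ≠ 0)) ∧ (acc ≤ 2*c - 2 ∨ 3*lim = 2) ∧ 3*data[c + 3] + h = -5 ∧ data[2] + h ≠ 7 ∧ (acc = -14 → 3*store(buf, h, acc - c + 2)[3] + 3*h ≠ 2*lim - 8)))


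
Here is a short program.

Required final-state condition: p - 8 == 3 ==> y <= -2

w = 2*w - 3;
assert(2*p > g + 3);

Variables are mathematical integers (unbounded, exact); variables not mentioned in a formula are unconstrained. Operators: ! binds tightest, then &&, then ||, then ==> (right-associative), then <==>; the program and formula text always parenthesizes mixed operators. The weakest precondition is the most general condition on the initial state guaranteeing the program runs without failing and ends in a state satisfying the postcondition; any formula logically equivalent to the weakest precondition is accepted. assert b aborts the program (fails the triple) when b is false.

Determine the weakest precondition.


Working backward. After the program, the postcondition p - 8 == 3 ==> y <= -2 must hold; in canonical form it is p == 11 ==> y <= -2.
Before assert 2*p > g + 3: 2*p > g + 3 && (p == 11 ==> y <= -2)
Before w := 2*w - 3: 2*p > g + 3 && (p == 11 ==> y <= -2)
Answer: WP = 2*p > g + 3 && (p == 11 ==> y <= -2)


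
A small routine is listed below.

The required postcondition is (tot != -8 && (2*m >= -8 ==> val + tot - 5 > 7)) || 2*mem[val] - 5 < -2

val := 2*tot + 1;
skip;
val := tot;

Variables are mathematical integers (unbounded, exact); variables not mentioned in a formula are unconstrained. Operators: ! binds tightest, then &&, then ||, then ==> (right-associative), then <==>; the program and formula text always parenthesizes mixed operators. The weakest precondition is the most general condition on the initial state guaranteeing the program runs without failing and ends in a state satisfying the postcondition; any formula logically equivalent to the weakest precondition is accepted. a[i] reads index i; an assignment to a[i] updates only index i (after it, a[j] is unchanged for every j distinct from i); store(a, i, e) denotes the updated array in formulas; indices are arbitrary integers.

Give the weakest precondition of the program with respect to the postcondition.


Working backward. After the program, the postcondition (tot != -8 && (2*m >= -8 ==> val + tot - 5 > 7)) || 2*mem[val] - 5 < -2 must hold; in canonical form it is (tot != -8 && (2*m >= -8 ==> tot + val > 12)) || 2*mem[val] < 3.
Before val := tot: (tot != -8 && (2*m >= -8 ==> 2*tot > 12)) || 2*mem[tot] < 3
Before skip: (tot != -8 && (2*m >= -8 ==> 2*tot > 12)) || 2*mem[tot] < 3
Before val := 2*tot + 1: (tot != -8 && (2*m >= -8 ==> 2*tot > 12)) || 2*mem[tot] < 3
Answer: WP = (tot != -8 && (2*m >= -8 ==> 2*tot > 12)) || 2*mem[tot] < 3


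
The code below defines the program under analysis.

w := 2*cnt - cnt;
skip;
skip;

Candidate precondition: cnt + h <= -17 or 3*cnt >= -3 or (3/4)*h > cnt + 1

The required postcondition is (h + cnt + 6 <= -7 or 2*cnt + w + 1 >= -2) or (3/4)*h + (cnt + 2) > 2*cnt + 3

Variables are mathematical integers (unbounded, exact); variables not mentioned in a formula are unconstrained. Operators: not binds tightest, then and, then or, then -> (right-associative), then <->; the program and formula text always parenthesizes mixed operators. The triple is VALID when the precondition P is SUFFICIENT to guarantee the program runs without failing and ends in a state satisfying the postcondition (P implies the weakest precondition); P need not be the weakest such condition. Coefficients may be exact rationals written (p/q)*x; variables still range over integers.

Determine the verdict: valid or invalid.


Working backward. After the program, the postcondition (h + cnt + 6 <= -7 or 2*cnt + w + 1 >= -2) or (3/4)*h + (cnt + 2) > 2*cnt + 3 must hold; in canonical form it is cnt + h <= -13 or 2*cnt + w >= -3 or (3/4)*h > cnt + 1.
Before skip: cnt + h <= -13 or 2*cnt + w >= -3 or (3/4)*h > cnt + 1
Before skip: cnt + h <= -13 or 2*cnt + w >= -3 or (3/4)*h > cnt + 1
Before w := 2*cnt - cnt: cnt + h <= -13 or 3*cnt >= -3 or (3/4)*h > cnt + 1
The weakest precondition is cnt + h <= -13 or 3*cnt >= -3 or (3/4)*h > cnt + 1.
Check whether cnt + h <= -17 or 3*cnt >= -3 or (3/4)*h > cnt + 1 implies it.
Every state satisfying the precondition satisfies the weakest precondition: the implication holds.
Answer: valid


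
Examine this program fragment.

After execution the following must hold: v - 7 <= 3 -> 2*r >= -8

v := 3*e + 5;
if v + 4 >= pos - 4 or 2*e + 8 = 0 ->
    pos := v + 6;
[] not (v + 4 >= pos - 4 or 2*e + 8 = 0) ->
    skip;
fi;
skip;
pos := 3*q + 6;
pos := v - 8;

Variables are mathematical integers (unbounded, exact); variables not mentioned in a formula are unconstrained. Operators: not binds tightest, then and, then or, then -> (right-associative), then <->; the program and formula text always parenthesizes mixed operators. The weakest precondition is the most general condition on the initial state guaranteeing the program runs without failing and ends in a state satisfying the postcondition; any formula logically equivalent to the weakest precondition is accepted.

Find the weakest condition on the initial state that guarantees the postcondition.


Working backward. After the program, the postcondition v - 7 <= 3 -> 2*r >= -8 must hold; in canonical form it is v <= 10 -> 2*r >= -8.
Before pos := v - 8: v <= 10 -> 2*r >= -8
Before pos := 3*q + 6: v <= 10 -> 2*r >= -8
Before skip: v <= 10 -> 2*r >= -8
Then branch requires v <= 10 -> 2*r >= -8; else branch requires v <= 10 -> 2*r >= -8.
Before the if: ((v >= pos - 8 or 2*e = -8) -> (v <= 10 -> 2*r >= -8)) and ((not (v >= pos - 8 or 2*e = -8)) -> (v <= 10 -> 2*r >= -8))
Before v := 3*e + 5: ((3*e >= pos - 13 or 2*e = -8) -> (3*e <= 5 -> 2*r >= -8)) and ((not (3*e >= pos - 13 or 2*e = -8)) -> (3*e <= 5 -> 2*r >= -8))
Answer: WP = ((3*e >= pos - 13 or 2*e = -8) -> (3*e <= 5 -> 2*r >= -8)) and ((not (3*e >= pos - 13 or 2*e = -8)) -> (3*e <= 5 -> 2*r >= -8))


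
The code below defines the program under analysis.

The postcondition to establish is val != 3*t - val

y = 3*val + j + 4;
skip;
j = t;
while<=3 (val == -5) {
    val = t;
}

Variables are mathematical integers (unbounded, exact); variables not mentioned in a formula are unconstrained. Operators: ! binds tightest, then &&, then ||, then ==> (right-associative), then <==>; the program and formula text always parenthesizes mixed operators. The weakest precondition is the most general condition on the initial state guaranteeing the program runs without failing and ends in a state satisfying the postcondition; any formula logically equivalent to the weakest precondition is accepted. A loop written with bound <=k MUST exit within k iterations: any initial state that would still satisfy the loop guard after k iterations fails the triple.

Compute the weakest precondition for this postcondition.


Working backward. After the program, the postcondition val != 3*t - val must hold; in canonical form it is 2*val != 3*t.
Before the loop (bound <=3), unroll the exhaustion recursion (WP_0 = exit-now case; WP_j = one more guarded iteration, up to j = 3):
  WP_0: (!(val == -5)) && 2*val != 3*t
  WP_1: (val == -5 ==> ((!(t == -5)) && t != 0)) && ((!(val == -5)) ==> 2*val != 3*t)
  WP_2: (val == -5 ==> ((t == -5 ==> ((!(t == -5)) && t != 0)) && ((!(t == -5)) ==> t != 0))) && ((!(val == -5)) ==> 2*val != 3*t)
  WP_3: (val == -5 ==> ((t == -5 ==> ((t == -5 ==> ((!(t == -5)) && t != 0)) && ((!(t == -5)) ==> t != 0))) && ((!(t == -5)) ==> t != 0))) && ((!(val == -5)) ==> 2*val != 3*t)
So before the loop: (val == -5 ==> ((t == -5 ==> ((t == -5 ==> ((!(t == -5)) && t != 0)) && ((!(t == -5)) ==> t != 0))) && ((!(t == -5)) ==> t != 0))) && ((!(val == -5)) ==> 2*val != 3*t)
Before j := t: (val == -5 ==> ((t == -5 ==> ((t == -5 ==> ((!(t == -5)) && t != 0)) && ((!(t == -5)) ==> t != 0))) && ((!(t == -5)) ==> t != 0))) && ((!(val == -5)) ==> 2*val != 3*t)
Before skip: (val == -5 ==> ((t == -5 ==> ((t == -5 ==> ((!(t == -5)) && t != 0)) && ((!(t == -5)) ==> t != 0))) && ((!(t == -5)) ==> t != 0))) && ((!(val == -5)) ==> 2*val != 3*t)
Before y := 3*val + j + 4: (val == -5 ==> ((t == -5 ==> ((t == -5 ==> ((!(t == -5)) && t != 0)) && ((!(t == -5)) ==> t != 0))) && ((!(t == -5)) ==> t != 0))) && ((!(val == -5)) ==> 2*val != 3*t)
Answer: WP = (val == -5 ==> ((t == -5 ==> ((t == -5 ==> ((!(t == -5)) && t != 0)) && ((!(t == -5)) ==> t != 0))) && ((!(t == -5)) ==> t != 0))) && ((!(val == -5)) ==> 2*val != 3*t)


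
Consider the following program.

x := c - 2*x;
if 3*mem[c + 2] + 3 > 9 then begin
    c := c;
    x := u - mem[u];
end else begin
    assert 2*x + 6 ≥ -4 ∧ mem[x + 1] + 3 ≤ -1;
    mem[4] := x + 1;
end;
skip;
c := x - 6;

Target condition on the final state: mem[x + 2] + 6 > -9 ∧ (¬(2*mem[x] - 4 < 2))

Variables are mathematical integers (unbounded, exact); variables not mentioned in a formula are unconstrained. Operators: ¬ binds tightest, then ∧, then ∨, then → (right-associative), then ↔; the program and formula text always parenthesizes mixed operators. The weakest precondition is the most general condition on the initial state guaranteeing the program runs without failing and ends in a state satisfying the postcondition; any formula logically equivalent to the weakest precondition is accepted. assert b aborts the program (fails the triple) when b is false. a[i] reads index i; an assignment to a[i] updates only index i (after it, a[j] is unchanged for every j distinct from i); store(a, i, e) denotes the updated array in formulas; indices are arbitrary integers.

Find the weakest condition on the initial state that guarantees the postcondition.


Working backward. After the program, the postcondition mem[x + 2] + 6 > -9 ∧ (¬(2*mem[x] - 4 < 2)) must hold; in canonical form it is mem[x + 2] > -15 ∧ (¬(2*mem[x] < 6)).
Before c := x - 6: mem[x + 2] > -15 ∧ (¬(2*mem[x] < 6))
Before skip: mem[x + 2] > -15 ∧ (¬(2*mem[x] < 6))
Then branch requires mem[-mem[u] + u + 2] > -15 ∧ (¬(2*mem[-mem[u] + u] < 6)); else branch requires 2*x ≥ -10 ∧ mem[x + 1] ≤ -4 ∧ store(mem, 4, x + 1)[x + 2] > -15 ∧ (¬(2*store(mem, 4, x + 1)[x] < 6)).
Before the if: (3*mem[c + 2] > 6 → (mem[-mem[u] + u + 2] > -15 ∧ (¬(2*mem[-mem[u] + u] < 6)))) ∧ ((¬(3*mem[c + 2] > 6)) → (2*x ≥ -10 ∧ mem[x + 1] ≤ -4 ∧ store(mem, 4, x + 1)[x + 2] > -15 ∧ (¬(2*store(mem, 4, x + 1)[x] < 6))))
Before x := c - 2*x: (3*mem[c + 2] > 6 → (mem[-mem[u] + u + 2] > -15 ∧ (¬(2*mem[-mem[u] + u] < 6)))) ∧ ((¬(3*mem[c + 2] > 6)) → (2*c ≥ 4*x - 10 ∧ mem[c - 2*x + 1] ≤ -4 ∧ store(mem, 4, c - 2*x + 1)[c - 2*x + 2] > -15 ∧ (¬(2*store(mem, 4, c - 2*x + 1)[c - 2*x] < 6))))
Answer: WP = (3*mem[c + 2] > 6 → (mem[-mem[u] + u + 2] > -15 ∧ (¬(2*mem[-mem[u] + u] < 6)))) ∧ ((¬(3*mem[c + 2] > 6)) → (2*c ≥ 4*x - 10 ∧ mem[c - 2*x + 1] ≤ -4 ∧ store(mem, 4, c - 2*x + 1)[c - 2*x + 2] > -15 ∧ (¬(2*store(mem, 4, c - 2*x + 1)[c - 2*x] < 6))))


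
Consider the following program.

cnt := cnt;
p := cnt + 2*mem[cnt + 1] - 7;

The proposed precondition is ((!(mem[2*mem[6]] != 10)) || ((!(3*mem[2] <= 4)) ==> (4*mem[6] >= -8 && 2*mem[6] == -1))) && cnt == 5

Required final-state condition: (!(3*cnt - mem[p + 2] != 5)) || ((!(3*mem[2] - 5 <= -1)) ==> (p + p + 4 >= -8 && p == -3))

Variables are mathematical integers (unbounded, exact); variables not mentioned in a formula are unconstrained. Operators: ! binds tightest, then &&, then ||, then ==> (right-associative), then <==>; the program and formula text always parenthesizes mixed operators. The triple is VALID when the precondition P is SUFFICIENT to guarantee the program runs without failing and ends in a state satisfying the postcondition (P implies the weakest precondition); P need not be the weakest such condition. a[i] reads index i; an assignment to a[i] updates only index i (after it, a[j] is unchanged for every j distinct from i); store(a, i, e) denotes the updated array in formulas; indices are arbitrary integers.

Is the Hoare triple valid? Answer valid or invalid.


Working backward. After the program, the postcondition (!(3*cnt - mem[p + 2] != 5)) || ((!(3*mem[2] - 5 <= -1)) ==> (p + p + 4 >= -8 && p == -3)) must hold; in canonical form it is (!(3*cnt != mem[p + 2] + 5)) || ((!(3*mem[2] <= 4)) ==> (2*p >= -12 && p == -3)).
Before p := cnt + 2*mem[cnt + 1] - 7: (!(3*cnt != mem[2*mem[cnt + 1] + cnt - 5] + 5)) || ((!(3*mem[2] <= 4)) ==> (4*mem[cnt + 1] + 2*cnt >= 2 && 2*mem[cnt + 1] + cnt == 4))
Before cnt := cnt: (!(3*cnt != mem[2*mem[cnt + 1] + cnt - 5] + 5)) || ((!(3*mem[2] <= 4)) ==> (4*mem[cnt + 1] + 2*cnt >= 2 && 2*mem[cnt + 1] + cnt == 4))
The weakest precondition is (!(3*cnt != mem[2*mem[cnt + 1] + cnt - 5] + 5)) || ((!(3*mem[2] <= 4)) ==> (4*mem[cnt + 1] + 2*cnt >= 2 && 2*mem[cnt + 1] + cnt == 4)).
Check whether ((!(mem[2*mem[6]] != 10)) || ((!(3*mem[2] <= 4)) ==> (4*mem[6] >= -8 && 2*mem[6] == -1))) && cnt == 5 implies it.
Every state satisfying the precondition satisfies the weakest precondition: the implication holds.
Answer: valid


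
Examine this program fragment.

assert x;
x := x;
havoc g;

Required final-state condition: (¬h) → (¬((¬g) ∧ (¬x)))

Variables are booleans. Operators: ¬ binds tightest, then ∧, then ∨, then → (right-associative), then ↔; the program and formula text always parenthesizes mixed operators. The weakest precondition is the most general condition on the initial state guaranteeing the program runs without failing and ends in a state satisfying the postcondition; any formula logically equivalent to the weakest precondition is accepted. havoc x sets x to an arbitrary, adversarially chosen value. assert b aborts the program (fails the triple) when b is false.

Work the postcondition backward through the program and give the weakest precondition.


Working backward. After the program, (¬h) → (¬((¬g) ∧ (¬x))) must hold.
Before havoc g: (¬h) → x
Before x := x: (¬h) → x
Before assert x: x ∧ ((¬h) → x)
Answer: WP = x ∧ ((¬h) → x)


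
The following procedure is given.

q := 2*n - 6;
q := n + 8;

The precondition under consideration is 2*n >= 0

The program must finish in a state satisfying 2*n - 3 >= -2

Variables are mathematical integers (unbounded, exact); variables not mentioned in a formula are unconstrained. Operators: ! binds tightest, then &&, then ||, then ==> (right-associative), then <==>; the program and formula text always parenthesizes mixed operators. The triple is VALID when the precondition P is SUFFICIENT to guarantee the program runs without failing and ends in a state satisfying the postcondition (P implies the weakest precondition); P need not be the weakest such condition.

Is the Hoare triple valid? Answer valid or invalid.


Working backward. After the program, the postcondition 2*n - 3 >= -2 must hold; in canonical form it is 2*n >= 1.
Before q := n + 8: 2*n >= 1
Before q := 2*n - 6: 2*n >= 1
The weakest precondition is 2*n >= 1.
Check whether 2*n >= 0 implies it.
Countermodel: at the initial state n = 0, the precondition holds but the weakest precondition fails.
Answer: invalid


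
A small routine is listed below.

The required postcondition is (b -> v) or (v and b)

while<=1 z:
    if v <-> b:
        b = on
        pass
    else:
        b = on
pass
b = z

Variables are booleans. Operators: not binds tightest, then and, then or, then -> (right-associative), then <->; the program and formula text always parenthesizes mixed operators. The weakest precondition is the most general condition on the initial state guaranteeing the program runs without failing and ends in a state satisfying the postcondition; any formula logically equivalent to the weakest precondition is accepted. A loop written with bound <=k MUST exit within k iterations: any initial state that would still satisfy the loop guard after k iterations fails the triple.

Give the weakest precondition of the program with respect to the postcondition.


Working backward. After the program, (b -> v) or (v and b) must hold.
Before b := z: (z -> v) or (v and z)
Before skip: (z -> v) or (v and z)
Before the loop (bound <=1), unroll the exhaustion recursion (WP_0 = exit-now case; WP_j = one more guarded iteration, up to j = 1):
  WP_0: (not z) and ((z -> v) or (v and z))
  WP_1: (z -> (((v <-> b) -> ((not z) and ((z -> v) or (v and z)))) and ((not (v <-> b)) -> ((not z) and ((z -> v) or (v and z)))))) and ((not z) -> ((z -> v) or (v and z)))
So before the loop: (z -> (((v <-> b) -> ((not z) and ((z -> v) or (v and z)))) and ((not (v <-> b)) -> ((not z) and ((z -> v) or (v and z)))))) and ((not z) -> ((z -> v) or (v and z)))
Answer: WP = (z -> (((v <-> b) -> ((not z) and ((z -> v) or (v and z)))) and ((not (v <-> b)) -> ((not z) and ((z -> v) or (v and z)))))) and ((not z) -> ((z -> v) or (v and z)))


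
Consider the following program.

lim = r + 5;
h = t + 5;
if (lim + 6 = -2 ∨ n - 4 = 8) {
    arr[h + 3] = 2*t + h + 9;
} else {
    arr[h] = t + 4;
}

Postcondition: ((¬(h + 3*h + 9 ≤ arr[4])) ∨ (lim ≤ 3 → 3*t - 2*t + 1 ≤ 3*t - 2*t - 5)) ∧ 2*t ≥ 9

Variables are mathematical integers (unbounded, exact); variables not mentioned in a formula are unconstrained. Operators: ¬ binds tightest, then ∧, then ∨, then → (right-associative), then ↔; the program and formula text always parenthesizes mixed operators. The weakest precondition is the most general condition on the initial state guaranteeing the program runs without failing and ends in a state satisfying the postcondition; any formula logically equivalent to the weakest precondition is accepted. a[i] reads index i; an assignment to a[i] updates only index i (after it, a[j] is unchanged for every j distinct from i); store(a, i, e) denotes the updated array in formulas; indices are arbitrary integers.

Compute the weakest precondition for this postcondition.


Working backward. After the program, the postcondition ((¬(h + 3*h + 9 ≤ arr[4])) ∨ (lim ≤ 3 → 3*t - 2*t + 1 ≤ 3*t - 2*t - 5)) ∧ 2*t ≥ 9 must hold; in canonical form it is ((¬(4*h ≤ arr[4] - 9)) ∨ (¬(lim ≤ 3))) ∧ 2*t ≥ 9.
Then branch requires ((¬(4*h ≤ store(arr, h + 3, h + 2*t + 9)[4] - 9)) ∨ (¬(lim ≤ 3))) ∧ 2*t ≥ 9; else branch requires ((¬(4*h ≤ store(arr, h, t + 4)[4] - 9)) ∨ (¬(lim ≤ 3))) ∧ 2*t ≥ 9.
Before the if: ((lim = -8 ∨ n = 12) → (((¬(4*h ≤ store(arr, h + 3, h + 2*t + 9)[4] - 9)) ∨ (¬(lim ≤ 3))) ∧ 2*t ≥ 9)) ∧ ((¬(lim = -8 ∨ n = 12)) → (((¬(4*h ≤ store(arr, h, t + 4)[4] - 9)) ∨ (¬(lim ≤ 3))) ∧ 2*t ≥ 9))
Before h := t + 5: ((lim = -8 ∨ n = 12) → (((¬(4*t ≤ store(arr, t + 8, 3*t + 14)[4] - 29)) ∨ (¬(lim ≤ 3))) ∧ 2*t ≥ 9)) ∧ ((¬(lim = -8 ∨ n = 12)) → (((¬(4*t ≤ store(arr, t + 5, t + 4)[4] - 29)) ∨ (¬(lim ≤ 3))) ∧ 2*t ≥ 9))
Before lim := r + 5: ((r = -13 ∨ n = 12) → (((¬(4*t ≤ store(arr, t + 8, 3*t + 14)[4] - 29)) ∨ (¬(r ≤ -2))) ∧ 2*t ≥ 9)) ∧ ((¬(r = -13 ∨ n = 12)) → (((¬(4*t ≤ store(arr, t + 5, t + 4)[4] - 29)) ∨ (¬(r ≤ -2))) ∧ 2*t ≥ 9))
Answer: WP = ((r = -13 ∨ n = 12) → (((¬(4*t ≤ store(arr, t + 8, 3*t + 14)[4] - 29)) ∨ (¬(r ≤ -2))) ∧ 2*t ≥ 9)) ∧ ((¬(r = -13 ∨ n = 12)) → (((¬(4*t ≤ store(arr, t + 5, t + 4)[4] - 29)) ∨ (¬(r ≤ -2))) ∧ 2*t ≥ 9))
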